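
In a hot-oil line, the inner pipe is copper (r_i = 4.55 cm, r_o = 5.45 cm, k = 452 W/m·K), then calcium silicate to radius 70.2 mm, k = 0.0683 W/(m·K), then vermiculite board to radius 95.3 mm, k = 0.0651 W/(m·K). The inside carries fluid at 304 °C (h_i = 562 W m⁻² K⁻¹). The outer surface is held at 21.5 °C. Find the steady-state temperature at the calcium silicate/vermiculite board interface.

Series thermal resistances, inner to outer:
  R'_conv,in = 1/(2πr h) = 1/(2π·0.0455·562) = 0.006224 m·K/W
  R'_copper = ln(0.0545/0.0455)/(2πk) = 0.1805/(2π·452) = 6.355×10^-5 m·K/W
  R'_calcium silicate = ln(0.0702/0.0545)/(2πk) = 0.2531/(2π·0.0683) = 0.5899 m·K/W
  R'_vermiculite board = ln(0.0953/0.0702)/(2πk) = 0.3057/(2π·0.0651) = 0.7473 m·K/W
ΣR = 0.006224 + 6.355×10^-5 + 0.5899 + 0.7473 = 1.343 m·K/W
Q' = ΔT/ΣR = (304 °C − 21.5 °C)/1.343 = 210.3 W/m
From the inner boundary to the calcium silicate/vermiculite board interface, ΣR_partial = 0.5962 m·K/W.
T_interface = T_in − Q'·ΣR_partial = 304 °C − (210.3)(0.5962) = 179 °C

T = 179 °C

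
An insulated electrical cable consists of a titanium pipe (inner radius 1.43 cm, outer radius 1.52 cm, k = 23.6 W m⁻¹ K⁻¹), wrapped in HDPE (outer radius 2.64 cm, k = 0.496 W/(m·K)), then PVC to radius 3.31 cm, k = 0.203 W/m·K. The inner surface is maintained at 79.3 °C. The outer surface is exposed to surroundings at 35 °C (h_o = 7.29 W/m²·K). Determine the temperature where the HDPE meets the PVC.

T = 71.5 °C

Resistance network (inner→outer):
  R'_titanium = ln(0.0152/0.0143)/(2πk) = 0.06104/(2π·23.6) = 4.116×10^-4 m·K/W
  R'_HDPE = ln(0.0264/0.0152)/(2πk) = 0.5521/(2π·0.496) = 0.1771 m·K/W
  R'_PVC = ln(0.0331/0.0264)/(2πk) = 0.2262/(2π·0.203) = 0.1773 m·K/W
  R'_conv,out = 1/(2πr h) = 1/(2π·0.0331·7.29) = 0.6596 m·K/W
ΣR = 4.116×10^-4 + 0.1771 + 0.1773 + 0.6596 = 1.014 m·K/W
Q' = ΔT/ΣR = (79.3 °C − 35 °C)/1.014 = 43.69 W/m
From the inner boundary to the HDPE/PVC interface, ΣR_partial = 0.1775 m·K/W.
T_interface = T_in − Q'·ΣR_partial = 79.3 °C − (43.69)(0.1775) = 71.5 °C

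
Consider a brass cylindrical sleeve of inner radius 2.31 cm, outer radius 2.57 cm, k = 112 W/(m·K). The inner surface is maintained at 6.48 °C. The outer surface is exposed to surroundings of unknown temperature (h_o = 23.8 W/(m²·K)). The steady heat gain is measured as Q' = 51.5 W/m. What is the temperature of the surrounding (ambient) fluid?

Sum the resistances:
  R'_brass = ln(0.0257/0.0231)/(2πk) = 0.1067/(2π·112) = 1.516×10^-4 m·K/W
  R'_conv,out = 1/(2πr h) = 1/(2π·0.0257·23.8) = 0.2602 m·K/W
ΣR = 0.2604 m·K/W
ΔT = Q'·ΣR = 51.5 × 0.2604 = 13.41 K
Heat flows inward, so T_out = T_in + ΔT = 6.48 + 13.41 = 19.9 °C

T_out = 19.9 °C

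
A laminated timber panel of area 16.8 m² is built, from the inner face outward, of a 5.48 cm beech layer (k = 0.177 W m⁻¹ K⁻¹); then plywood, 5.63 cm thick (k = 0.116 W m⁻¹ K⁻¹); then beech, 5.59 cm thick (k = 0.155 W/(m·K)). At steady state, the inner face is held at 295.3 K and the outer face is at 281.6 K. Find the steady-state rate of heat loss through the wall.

Series thermal resistances, inner to outer:
  R_beech = L/(kA) = 0.0548/(0.177·16.8) = 0.01843 K/W
  R_plywood = L/(kA) = 0.0563/(0.116·16.8) = 0.02889 K/W
  R_beech = L/(kA) = 0.0559/(0.155·16.8) = 0.02147 K/W
ΣR = 0.01843 + 0.02889 + 0.02147 = 0.06879 K/W
Q = ΔT/ΣR = (295.3 K − 281.6 K)/0.06879 = 199 W

Q = 199 W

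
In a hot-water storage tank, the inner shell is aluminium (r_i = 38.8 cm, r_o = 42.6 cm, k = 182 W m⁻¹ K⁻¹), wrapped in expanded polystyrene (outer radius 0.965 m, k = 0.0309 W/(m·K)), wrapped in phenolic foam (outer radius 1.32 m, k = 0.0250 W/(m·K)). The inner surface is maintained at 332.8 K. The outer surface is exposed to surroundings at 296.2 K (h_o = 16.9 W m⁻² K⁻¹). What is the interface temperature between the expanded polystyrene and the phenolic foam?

Resistance network (inner→outer):
  R_aluminium = (1/0.388 − 1/0.426)/(4πk) = 0.2299/(4π·182) = 1.005×10^-4 K/W
  R_expanded polystyrene = (1/0.426 − 1/0.965)/(4πk) = 1.311/(4π·0.0309) = 3.377 K/W
  R_phenolic foam = (1/0.965 − 1/1.32)/(4πk) = 0.2787/(4π·0.0250) = 0.8871 K/W
  R_conv,out = 1/(4πr²h) = 1/(4π·1.32²·16.9) = 0.002702 K/W
ΣR = 1.005×10^-4 + 3.377 + 0.8871 + 0.002702 = 4.267 K/W
Q = ΔT/ΣR = (332.8 K − 296.2 K)/4.267 = 8.577 W
From the inner boundary to the expanded polystyrene/phenolic foam interface, ΣR_partial = 3.377 K/W.
T_interface = T_in − Q·ΣR_partial = 332.8 K − (8.577)(3.377) = 303.8 K

T = 303.8 K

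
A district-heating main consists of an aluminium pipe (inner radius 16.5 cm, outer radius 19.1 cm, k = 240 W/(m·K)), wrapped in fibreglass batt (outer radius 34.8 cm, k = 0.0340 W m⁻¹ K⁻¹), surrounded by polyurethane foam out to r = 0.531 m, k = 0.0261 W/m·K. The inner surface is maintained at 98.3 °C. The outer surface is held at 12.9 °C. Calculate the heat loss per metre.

Resistance network (inner→outer):
  R'_aluminium = ln(0.191/0.165)/(2πk) = 0.1463/(2π·240) = 9.704×10^-5 m·K/W
  R'_fibreglass batt = ln(0.348/0.191)/(2πk) = 0.5999/(2π·0.0340) = 2.808 m·K/W
  R'_polyurethane foam = ln(0.531/0.348)/(2πk) = 0.4226/(2π·0.0261) = 2.577 m·K/W
ΣR = 9.704×10^-5 + 2.808 + 2.577 = 5.385 m·K/W
Q' = ΔT/ΣR = (98.3 °C − 12.9 °C)/5.385 = 15.9 W/m

Q' = 15.9 W/m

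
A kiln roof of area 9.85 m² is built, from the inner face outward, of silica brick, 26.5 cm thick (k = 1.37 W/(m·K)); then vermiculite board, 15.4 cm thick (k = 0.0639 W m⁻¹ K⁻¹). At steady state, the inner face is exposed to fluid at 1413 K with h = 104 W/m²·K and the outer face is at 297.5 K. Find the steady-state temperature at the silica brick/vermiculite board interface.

T = 1326 K

Series thermal resistances, inner to outer:
  R_conv,in = 1/(hA) = 1/(104·9.85) = 9.762×10^-4 K/W
  R_silica brick = L/(kA) = 0.265/(1.37·9.85) = 0.01964 K/W
  R_vermiculite board = L/(kA) = 0.154/(0.0639·9.85) = 0.2447 K/W
ΣR = 9.762×10^-4 + 0.01964 + 0.2447 = 0.2653 K/W
Q = ΔT/ΣR = (1413 K − 297.5 K)/0.2653 = 4205 W
From the inner boundary to the silica brick/vermiculite board interface, ΣR_partial = 0.02062 K/W.
T_interface = T_in − Q·ΣR_partial = 1413 K − (4205)(0.02062) = 1326 K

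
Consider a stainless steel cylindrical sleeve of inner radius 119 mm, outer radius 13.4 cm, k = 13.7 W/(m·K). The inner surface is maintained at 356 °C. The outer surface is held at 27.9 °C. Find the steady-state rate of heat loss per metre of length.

Q' = 2πk·ΔT/ln(r₂/r₁) = 2π × 13.7 × 328.1 / ln(0.134/0.119) = 2.38×10^5 W/m

Q' = 2.38×10^5 W/m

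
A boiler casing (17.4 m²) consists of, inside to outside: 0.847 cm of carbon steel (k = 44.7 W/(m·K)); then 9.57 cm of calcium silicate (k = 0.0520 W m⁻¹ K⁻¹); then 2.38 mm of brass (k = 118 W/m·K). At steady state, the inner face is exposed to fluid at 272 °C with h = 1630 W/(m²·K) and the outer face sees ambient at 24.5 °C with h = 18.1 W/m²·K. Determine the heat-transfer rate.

Q = 2270 W

Resistance network (inner→outer):
  R_conv,in = 1/(hA) = 1/(1630·17.4) = 3.526×10^-5 K/W
  R_carbon steel = L/(kA) = 0.00847/(44.7·17.4) = 1.089×10^-5 K/W
  R_calcium silicate = L/(kA) = 0.0957/(0.0520·17.4) = 0.1058 K/W
  R_brass = L/(kA) = 0.00238/(118·17.4) = 1.159×10^-6 K/W
  R_conv,out = 1/(hA) = 1/(18.1·17.4) = 0.003175 K/W
ΣR = 3.526×10^-5 + 1.089×10^-5 + 0.1058 + 1.159×10^-6 + 0.003175 = 0.1090 K/W
Q = ΔT/ΣR = (272 °C − 24.5 °C)/0.1090 = 2270 W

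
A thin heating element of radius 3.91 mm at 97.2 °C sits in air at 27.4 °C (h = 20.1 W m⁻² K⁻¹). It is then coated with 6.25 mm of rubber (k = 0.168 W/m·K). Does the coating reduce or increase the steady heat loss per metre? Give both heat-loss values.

Critical radius for a cylinder: r_cr = k/h = 0.00836 m = 0.836 cm.
Outer radius after coating: r₂ = 0.00391 + 0.00625 = 0.01016 m.
r₁ < r_cr < r₂: heat loss rises to a maximum at r_cr then falls. Whether the coating helps depends on whether Q(r₂) has dropped back below Q(r₁).
Bare: R = 1/(2πr₁h) = 2.025 m·K/W; Q = 69.8/2.025 = 34.5 W/m.
Coated: R = R_cond + R_conv = 1.684 m·K/W; Q = 69.8/1.684 = 41.4 W/m.

increases: 34.5 → 41.4 W/m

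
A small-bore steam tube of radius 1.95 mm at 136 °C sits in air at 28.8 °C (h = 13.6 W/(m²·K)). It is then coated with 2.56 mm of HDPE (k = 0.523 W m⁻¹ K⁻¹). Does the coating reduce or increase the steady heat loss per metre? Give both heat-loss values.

increases: 17.9 → 37.6 W/m

Critical radius for a cylinder: r_cr = k/h = 0.0385 m = 3.85 cm.
Outer radius after coating: r₂ = 0.00195 + 0.00256 = 0.00451 m.
Since r₁ < r_cr and r₂ ≤ r_cr, the coating moves toward the maximum at r_cr — heat loss rises.
Bare: R = 1/(2πr₁h) = 6.001 m·K/W; Q = 107.2/6.001 = 17.9 W/m.
Coated: R = R_cond + R_conv = 2.850 m·K/W; Q = 107.2/2.850 = 37.6 W/m.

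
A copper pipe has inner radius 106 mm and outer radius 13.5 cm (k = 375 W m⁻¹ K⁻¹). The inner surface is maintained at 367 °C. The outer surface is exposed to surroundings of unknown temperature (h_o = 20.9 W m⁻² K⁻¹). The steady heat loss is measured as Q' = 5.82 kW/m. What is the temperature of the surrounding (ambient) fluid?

Series resistances:
  R'_copper = ln(0.135/0.106)/(2πk) = 0.2418/(2π·375) = 1.026×10^-4 m·K/W
  R'_conv,out = 1/(2πr h) = 1/(2π·0.135·20.9) = 0.05641 m·K/W
ΣR = 0.05651 m·K/W
ΔT = Q'·ΣR = 5820 × 0.05651 = 328.9 K
Heat flows outward, so T_out = T_in − ΔT = 367 − 328.9 = 38.1 °C

T_out = 38.1 °C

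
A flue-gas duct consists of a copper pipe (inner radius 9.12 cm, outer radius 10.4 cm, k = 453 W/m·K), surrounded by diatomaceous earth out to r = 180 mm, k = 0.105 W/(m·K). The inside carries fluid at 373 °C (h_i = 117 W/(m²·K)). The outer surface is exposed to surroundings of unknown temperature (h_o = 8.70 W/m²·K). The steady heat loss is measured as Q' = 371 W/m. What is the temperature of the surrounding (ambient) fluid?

T_out = 21.3 °C

Sum the resistances:
  R'_conv,in = 1/(2πr h) = 1/(2π·0.0912·117) = 0.01492 m·K/W
  R'_copper = ln(0.104/0.0912)/(2πk) = 0.1313/(2π·453) = 4.614×10^-5 m·K/W
  R'_diatomaceous earth = ln(0.180/0.104)/(2πk) = 0.5486/(2π·0.105) = 0.8315 m·K/W
  R'_conv,out = 1/(2πr h) = 1/(2π·0.180·8.70) = 0.1016 m·K/W
ΣR = 0.9481 m·K/W
ΔT = Q'·ΣR = 371 × 0.9481 = 351.7 K
Heat flows outward, so T_out = T_in − ΔT = 373 − 351.7 = 21.3 °C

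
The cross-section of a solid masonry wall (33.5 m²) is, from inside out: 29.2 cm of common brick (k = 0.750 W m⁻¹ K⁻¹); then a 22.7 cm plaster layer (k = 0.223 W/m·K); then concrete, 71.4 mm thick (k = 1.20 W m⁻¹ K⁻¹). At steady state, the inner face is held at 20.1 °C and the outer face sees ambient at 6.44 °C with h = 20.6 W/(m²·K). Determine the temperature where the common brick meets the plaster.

T = 16.6 °C

Treat each layer as a resistance in series:
  R_common brick = L/(kA) = 0.292/(0.750·33.5) = 0.01162 K/W
  R_plaster = L/(kA) = 0.227/(0.223·33.5) = 0.03039 K/W
  R_concrete = L/(kA) = 0.0714/(1.20·33.5) = 0.001776 K/W
  R_conv,out = 1/(hA) = 1/(20.6·33.5) = 0.001449 K/W
ΣR = 0.01162 + 0.03039 + 0.001776 + 0.001449 = 0.04523 K/W
Q = ΔT/ΣR = (20.1 °C − 6.44 °C)/0.04523 = 302.0 W
From the inner boundary to the common brick/plaster interface, ΣR_partial = 0.01162 K/W.
T_interface = T_in − Q·ΣR_partial = 20.1 °C − (302.0)(0.01162) = 16.6 °C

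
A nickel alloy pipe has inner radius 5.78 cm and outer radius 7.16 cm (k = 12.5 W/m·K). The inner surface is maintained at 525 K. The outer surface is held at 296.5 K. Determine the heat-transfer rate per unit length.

Q' = 2πk·ΔT/ln(r₂/r₁) = 2π × 12.5 × 228.5 / ln(0.0716/0.0578) = 83800 W/m

Q' = 83.8 kW/m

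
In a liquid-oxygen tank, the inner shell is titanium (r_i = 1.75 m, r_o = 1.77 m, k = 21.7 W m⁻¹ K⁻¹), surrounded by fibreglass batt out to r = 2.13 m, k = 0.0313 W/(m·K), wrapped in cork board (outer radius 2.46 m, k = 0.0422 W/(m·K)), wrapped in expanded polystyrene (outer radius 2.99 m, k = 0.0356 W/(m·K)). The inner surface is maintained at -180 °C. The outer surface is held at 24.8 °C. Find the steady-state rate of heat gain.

Q = 392 W

Treat each layer as a resistance in series:
  R_titanium = (1/1.75 − 1/1.77)/(4πk) = 0.006457/(4π·21.7) = 2.368×10^-5 K/W
  R_fibreglass batt = (1/1.77 − 1/2.13)/(4πk) = 0.09549/(4π·0.0313) = 0.2428 K/W
  R_cork board = (1/2.13 − 1/2.46)/(4πk) = 0.06298/(4π·0.0422) = 0.1188 K/W
  R_expanded polystyrene = (1/2.46 − 1/2.99)/(4πk) = 0.07206/(4π·0.0356) = 0.1611 K/W
ΣR = 2.368×10^-5 + 0.2428 + 0.1188 + 0.1611 = 0.5227 K/W
Q = ΔT/ΣR = (-180 °C − 24.8 °C)/0.5227 = -392 W
(Negative Q ⇒ heat flows inward; heat gain = 392 W.)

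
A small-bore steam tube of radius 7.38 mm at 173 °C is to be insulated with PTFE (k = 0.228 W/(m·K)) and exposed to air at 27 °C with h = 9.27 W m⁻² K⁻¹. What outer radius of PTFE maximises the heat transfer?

r_cr = 2.46 cm

For a cylinder, r_cr = k_ins/h = 0.228/9.27 = 0.0246 m = 2.46 cm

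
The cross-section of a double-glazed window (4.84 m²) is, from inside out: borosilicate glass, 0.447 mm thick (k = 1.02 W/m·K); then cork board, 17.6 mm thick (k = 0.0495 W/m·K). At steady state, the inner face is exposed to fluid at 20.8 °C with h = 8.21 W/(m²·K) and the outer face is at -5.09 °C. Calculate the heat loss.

Treat each layer as a resistance in series:
  R_conv,in = 1/(hA) = 1/(8.21·4.84) = 0.02517 K/W
  R_borosilicate glass = L/(kA) = 4.47×10^-4/(1.02·4.84) = 9.054×10^-5 K/W
  R_cork board = L/(kA) = 0.0176/(0.0495·4.84) = 0.07346 K/W
ΣR = 0.02517 + 9.054×10^-5 + 0.07346 = 0.09872 K/W
Q = ΔT/ΣR = (20.8 °C − -5.09 °C)/0.09872 = 262 W

Q = 262 W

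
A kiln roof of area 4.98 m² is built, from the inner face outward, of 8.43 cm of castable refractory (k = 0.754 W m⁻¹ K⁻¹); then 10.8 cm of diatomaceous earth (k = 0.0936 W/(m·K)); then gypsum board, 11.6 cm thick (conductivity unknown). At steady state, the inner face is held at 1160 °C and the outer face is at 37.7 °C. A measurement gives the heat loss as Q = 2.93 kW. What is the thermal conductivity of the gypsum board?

ΣR = ΔT/Q = |1160 − 37.7|/2930 = 0.3830 K/W
Known resistances:
  R_castable refractory = L/(kA) = 0.0843/(0.754·4.98) = 0.02245 K/W
  R_diatomaceous earth = L/(kA) = 0.108/(0.0936·4.98) = 0.2317 K/W
R_gypsum board = ΣR − ΣR_known = 0.3830 − 0.2541 = 0.1289 K/W
L/(kA) = 0.1289 ⇒ k = 0.116/(0.1289·4.98) = 0.181 W/m·K

k = 0.181 W/m·K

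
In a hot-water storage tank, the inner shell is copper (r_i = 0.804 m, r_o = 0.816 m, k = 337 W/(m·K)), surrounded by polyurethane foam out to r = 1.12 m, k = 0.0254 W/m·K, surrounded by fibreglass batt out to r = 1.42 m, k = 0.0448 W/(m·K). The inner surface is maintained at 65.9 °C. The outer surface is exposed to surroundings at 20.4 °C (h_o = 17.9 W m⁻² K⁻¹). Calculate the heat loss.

Q = 33.0 W

Resistance network (inner→outer):
  R_copper = (1/0.804 − 1/0.816)/(4πk) = 0.01829/(4π·337) = 4.319×10^-6 K/W
  R_polyurethane foam = (1/0.816 − 1/1.12)/(4πk) = 0.3326/(4π·0.0254) = 1.042 K/W
  R_fibreglass batt = (1/1.12 − 1/1.42)/(4πk) = 0.1886/(4π·0.0448) = 0.3351 K/W
  R_conv,out = 1/(4πr²h) = 1/(4π·1.42²·17.9) = 0.002205 K/W
ΣR = 4.319×10^-6 + 1.042 + 0.3351 + 0.002205 = 1.379 K/W
Q = ΔT/ΣR = (65.9 °C − 20.4 °C)/1.379 = 33.0 W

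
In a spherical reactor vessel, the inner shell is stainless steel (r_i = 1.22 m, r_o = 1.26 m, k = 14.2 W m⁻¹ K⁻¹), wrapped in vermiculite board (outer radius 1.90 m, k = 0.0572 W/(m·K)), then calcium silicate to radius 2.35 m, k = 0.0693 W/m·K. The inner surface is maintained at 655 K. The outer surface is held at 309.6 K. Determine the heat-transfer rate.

Series thermal resistances, inner to outer:
  R_stainless steel = (1/1.22 − 1/1.26)/(4πk) = 0.02602/(4π·14.2) = 1.458×10^-4 K/W
  R_vermiculite board = (1/1.26 − 1/1.90)/(4πk) = 0.2673/(4π·0.0572) = 0.3719 K/W
  R_calcium silicate = (1/1.90 − 1/2.35)/(4πk) = 0.1008/(4π·0.0693) = 0.1157 K/W
ΣR = 1.458×10^-4 + 0.3719 + 0.1157 = 0.4877 K/W
Q = ΔT/ΣR = (655 K − 309.6 K)/0.4877 = 708 W

Q = 708 W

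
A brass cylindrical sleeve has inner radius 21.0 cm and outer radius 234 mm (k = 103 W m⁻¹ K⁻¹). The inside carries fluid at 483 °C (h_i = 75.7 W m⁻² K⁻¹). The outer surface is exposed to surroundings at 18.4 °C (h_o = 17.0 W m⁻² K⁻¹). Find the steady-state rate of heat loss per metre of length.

Treat each layer as a resistance in series:
  R'_conv,in = 1/(2πr h) = 1/(2π·0.210·75.7) = 0.01001 m·K/W
  R'_brass = ln(0.234/0.210)/(2πk) = 0.1082/(2π·103) = 1.672×10^-4 m·K/W
  R'_conv,out = 1/(2πr h) = 1/(2π·0.234·17.0) = 0.04001 m·K/W
ΣR = 0.01001 + 1.672×10^-4 + 0.04001 = 0.05019 m·K/W
Q' = ΔT/ΣR = (483 °C − 18.4 °C)/0.05019 = 9260 W/m

Q' = 9260 W/m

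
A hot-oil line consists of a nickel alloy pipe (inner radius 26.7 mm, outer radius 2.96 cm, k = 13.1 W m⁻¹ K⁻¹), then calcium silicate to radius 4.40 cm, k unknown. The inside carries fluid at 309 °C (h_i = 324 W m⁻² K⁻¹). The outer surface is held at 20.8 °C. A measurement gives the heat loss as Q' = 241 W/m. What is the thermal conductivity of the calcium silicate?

ΣR = ΔT/Q' = |309 − 20.8|/241 = 1.196 m·K/W
Known resistances:
  R'_conv,in = 1/(2πr h) = 1/(2π·0.0267·324) = 0.01840 m·K/W
  R'_nickel alloy = ln(0.0296/0.0267)/(2πk) = 0.1031/(2π·13.1) = 0.001253 m·K/W
R_calcium silicate = ΣR − ΣR_known = 1.196 − 0.01965 = 1.176 m·K/W
ln(r₂/r₁)/(2πk) = 1.176 ⇒ k = 0.3964/(2π·1.176) = 0.0536 W/m·K

k = 0.0536 W/m·K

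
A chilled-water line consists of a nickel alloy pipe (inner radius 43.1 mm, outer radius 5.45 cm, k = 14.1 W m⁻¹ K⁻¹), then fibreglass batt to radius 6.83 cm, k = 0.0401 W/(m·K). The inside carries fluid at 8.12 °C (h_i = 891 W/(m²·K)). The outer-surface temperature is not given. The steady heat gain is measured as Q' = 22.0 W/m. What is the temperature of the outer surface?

Series resistances:
  R'_conv,in = 1/(2πr h) = 1/(2π·0.0431·891) = 0.004144 m·K/W
  R'_nickel alloy = ln(0.0545/0.0431)/(2πk) = 0.2347/(2π·14.1) = 0.002649 m·K/W
  R'_fibreglass batt = ln(0.0683/0.0545)/(2πk) = 0.2257/(2π·0.0401) = 0.8958 m·K/W
ΣR = 0.9026 m·K/W
ΔT = Q'·ΣR = 22.0 × 0.9026 = 19.86 K
Heat flows inward, so T_out = T_in + ΔT = 8.12 + 19.86 = 28.0 °C

T_out = 28.0 °C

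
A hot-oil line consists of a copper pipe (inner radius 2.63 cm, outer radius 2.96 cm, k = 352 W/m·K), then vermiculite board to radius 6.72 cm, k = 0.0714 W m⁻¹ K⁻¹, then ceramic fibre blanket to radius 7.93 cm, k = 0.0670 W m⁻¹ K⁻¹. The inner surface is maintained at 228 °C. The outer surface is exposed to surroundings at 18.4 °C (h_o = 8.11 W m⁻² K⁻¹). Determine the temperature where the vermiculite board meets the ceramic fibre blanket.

Series thermal resistances, inner to outer:
  R'_copper = ln(0.0296/0.0263)/(2πk) = 0.1182/(2π·352) = 5.345×10^-5 m·K/W
  R'_vermiculite board = ln(0.0672/0.0296)/(2πk) = 0.8199/(2π·0.0714) = 1.828 m·K/W
  R'_ceramic fibre blanket = ln(0.0793/0.0672)/(2πk) = 0.1656/(2π·0.0670) = 0.3933 m·K/W
  R'_conv,out = 1/(2πr h) = 1/(2π·0.0793·8.11) = 0.2475 m·K/W
ΣR = 5.345×10^-5 + 1.828 + 0.3933 + 0.2475 = 2.469 m·K/W
Q' = ΔT/ΣR = (228 °C − 18.4 °C)/2.469 = 84.89 W/m
From the inner boundary to the vermiculite board/ceramic fibre blanket interface, ΣR_partial = 1.828 m·K/W.
T_interface = T_in − Q'·ΣR_partial = 228 °C − (84.89)(1.828) = 72.8 °C

T = 72.8 °C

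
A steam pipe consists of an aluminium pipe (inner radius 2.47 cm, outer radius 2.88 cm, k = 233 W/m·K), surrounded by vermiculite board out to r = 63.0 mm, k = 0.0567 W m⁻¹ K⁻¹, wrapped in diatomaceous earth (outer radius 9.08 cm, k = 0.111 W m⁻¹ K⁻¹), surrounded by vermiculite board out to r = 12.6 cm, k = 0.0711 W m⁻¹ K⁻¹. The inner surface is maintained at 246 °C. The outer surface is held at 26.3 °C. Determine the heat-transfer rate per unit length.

Resistance network (inner→outer):
  R'_aluminium = ln(0.0288/0.0247)/(2πk) = 0.1536/(2π·233) = 1.049×10^-4 m·K/W
  R'_vermiculite board = ln(0.0630/0.0288)/(2πk) = 0.7828/(2π·0.0567) = 2.197 m·K/W
  R'_diatomaceous earth = ln(0.0908/0.0630)/(2πk) = 0.3655/(2π·0.111) = 0.5241 m·K/W
  R'_vermiculite board = ln(0.126/0.0908)/(2πk) = 0.3276/(2π·0.0711) = 0.7334 m·K/W
ΣR = 1.049×10^-4 + 2.197 + 0.5241 + 0.7334 = 3.455 m·K/W
Q' = ΔT/ΣR = (246 °C − 26.3 °C)/3.455 = 63.6 W/m

Q' = 63.6 W/m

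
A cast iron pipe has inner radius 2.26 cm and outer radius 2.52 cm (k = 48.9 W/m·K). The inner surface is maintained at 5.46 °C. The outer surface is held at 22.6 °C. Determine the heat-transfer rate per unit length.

Q' = 2πk·ΔT/ln(r₂/r₁) = 2π × 48.9 × 17.14 / ln(0.0252/0.0226) = 48400 W/m

Q' = 48.4 kW/m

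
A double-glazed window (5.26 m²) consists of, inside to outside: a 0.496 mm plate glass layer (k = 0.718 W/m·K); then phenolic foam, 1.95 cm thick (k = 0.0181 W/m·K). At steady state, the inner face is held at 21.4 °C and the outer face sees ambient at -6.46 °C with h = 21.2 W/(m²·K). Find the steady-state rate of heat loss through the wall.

Resistance network (inner→outer):
  R_plate glass = L/(kA) = 4.96×10^-4/(0.718·5.26) = 1.313×10^-4 K/W
  R_phenolic foam = L/(kA) = 0.0195/(0.0181·5.26) = 0.2048 K/W
  R_conv,out = 1/(hA) = 1/(21.2·5.26) = 0.008968 K/W
ΣR = 1.313×10^-4 + 0.2048 + 0.008968 = 0.2139 K/W
Q = ΔT/ΣR = (21.4 °C − -6.46 °C)/0.2139 = 130 W

Q = 130 W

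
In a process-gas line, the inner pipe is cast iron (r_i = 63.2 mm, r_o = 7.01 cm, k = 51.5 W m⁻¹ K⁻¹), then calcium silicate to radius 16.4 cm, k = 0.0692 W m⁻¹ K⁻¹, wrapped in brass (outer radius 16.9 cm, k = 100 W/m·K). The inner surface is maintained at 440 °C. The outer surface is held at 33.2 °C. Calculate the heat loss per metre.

Q' = 208 W/m

Series thermal resistances, inner to outer:
  R'_cast iron = ln(0.0701/0.0632)/(2πk) = 0.1036/(2π·51.5) = 3.202×10^-4 m·K/W
  R'_calcium silicate = ln(0.164/0.0701)/(2πk) = 0.8499/(2π·0.0692) = 1.955 m·K/W
  R'_brass = ln(0.169/0.164)/(2πk) = 0.03003/(2π·100) = 4.780×10^-5 m·K/W
ΣR = 3.202×10^-4 + 1.955 + 4.780×10^-5 = 1.955 m·K/W
Q' = ΔT/ΣR = (440 °C − 33.2 °C)/1.955 = 208 W/m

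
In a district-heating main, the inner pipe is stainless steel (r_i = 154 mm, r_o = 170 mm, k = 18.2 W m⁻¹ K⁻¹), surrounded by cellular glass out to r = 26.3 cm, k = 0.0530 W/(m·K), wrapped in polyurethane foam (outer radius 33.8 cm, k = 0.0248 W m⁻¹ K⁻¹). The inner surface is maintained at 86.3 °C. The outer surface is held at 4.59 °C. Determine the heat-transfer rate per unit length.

Treat each layer as a resistance in series:
  R'_stainless steel = ln(0.170/0.154)/(2πk) = 0.09885/(2π·18.2) = 8.644×10^-4 m·K/W
  R'_cellular glass = ln(0.263/0.170)/(2πk) = 0.4364/(2π·0.0530) = 1.310 m·K/W
  R'_polyurethane foam = ln(0.338/0.263)/(2πk) = 0.2509/(2π·0.0248) = 1.610 m·K/W
ΣR = 8.644×10^-4 + 1.310 + 1.610 = 2.921 m·K/W
Q' = ΔT/ΣR = (86.3 °C − 4.59 °C)/2.921 = 28.0 W/m

Q' = 28.0 W/m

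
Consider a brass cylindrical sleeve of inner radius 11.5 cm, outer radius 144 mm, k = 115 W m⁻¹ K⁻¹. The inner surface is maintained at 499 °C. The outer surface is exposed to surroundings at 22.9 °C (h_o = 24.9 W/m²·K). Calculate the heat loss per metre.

Treat each layer as a resistance in series:
  R'_brass = ln(0.144/0.115)/(2πk) = 0.2249/(2π·115) = 3.112×10^-4 m·K/W
  R'_conv,out = 1/(2πr h) = 1/(2π·0.144·24.9) = 0.04439 m·K/W
ΣR = 3.112×10^-4 + 0.04439 = 0.04470 m·K/W
Q' = ΔT/ΣR = (499 °C − 22.9 °C)/0.04470 = 10700 W/m

Q' = 10.7 kW/m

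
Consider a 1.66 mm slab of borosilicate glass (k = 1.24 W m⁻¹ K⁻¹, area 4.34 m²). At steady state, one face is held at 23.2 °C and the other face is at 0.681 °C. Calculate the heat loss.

Q = kA·ΔT/L = 1.24 × 4.34 × |23.2 °C − 0.681 °C| / 0.00166 = 73000 W

Q = 73.0 kW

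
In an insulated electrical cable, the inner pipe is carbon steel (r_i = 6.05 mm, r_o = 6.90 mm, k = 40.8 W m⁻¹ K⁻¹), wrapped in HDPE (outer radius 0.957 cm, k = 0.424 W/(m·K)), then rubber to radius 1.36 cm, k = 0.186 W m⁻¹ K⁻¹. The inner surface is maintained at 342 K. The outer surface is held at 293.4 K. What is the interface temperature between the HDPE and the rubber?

T = 327.9 K

Treat each layer as a resistance in series:
  R'_carbon steel = ln(0.00690/0.00605)/(2πk) = 0.1315/(2π·40.8) = 5.128×10^-4 m·K/W
  R'_HDPE = ln(0.00957/0.00690)/(2πk) = 0.3271/(2π·0.424) = 0.1228 m·K/W
  R'_rubber = ln(0.0136/0.00957)/(2πk) = 0.3514/(2π·0.186) = 0.3007 m·K/W
ΣR = 5.128×10^-4 + 0.1228 + 0.3007 = 0.4240 m·K/W
Q' = ΔT/ΣR = (342 K − 293.4 K)/0.4240 = 114.6 W/m
From the inner boundary to the HDPE/rubber interface, ΣR_partial = 0.1233 m·K/W.
T_interface = T_in − Q'·ΣR_partial = 342 K − (114.6)(0.1233) = 327.9 K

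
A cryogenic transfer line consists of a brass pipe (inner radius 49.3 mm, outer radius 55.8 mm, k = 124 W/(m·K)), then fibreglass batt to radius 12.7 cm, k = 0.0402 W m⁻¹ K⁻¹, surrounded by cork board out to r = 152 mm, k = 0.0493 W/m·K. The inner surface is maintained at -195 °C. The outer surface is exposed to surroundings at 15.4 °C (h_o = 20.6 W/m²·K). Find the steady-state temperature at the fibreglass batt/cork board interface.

Series thermal resistances, inner to outer:
  R'_brass = ln(0.0558/0.0493)/(2πk) = 0.1238/(2π·124) = 1.590×10^-4 m·K/W
  R'_fibreglass batt = ln(0.127/0.0558)/(2πk) = 0.8224/(2π·0.0402) = 3.256 m·K/W
  R'_cork board = ln(0.152/0.127)/(2πk) = 0.1797/(2π·0.0493) = 0.5801 m·K/W
  R'_conv,out = 1/(2πr h) = 1/(2π·0.152·20.6) = 0.05083 m·K/W
ΣR = 1.590×10^-4 + 3.256 + 0.5801 + 0.05083 = 3.887 m·K/W
Q' = ΔT/ΣR = (-195 °C − 15.4 °C)/3.887 = -54.13 W/m
From the inner boundary to the fibreglass batt/cork board interface, ΣR_partial = 3.256 m·K/W.
T_interface = T_in − Q'·ΣR_partial = -195 °C − (-54.13)(3.256) = -18.8 °C

T = -18.8 °C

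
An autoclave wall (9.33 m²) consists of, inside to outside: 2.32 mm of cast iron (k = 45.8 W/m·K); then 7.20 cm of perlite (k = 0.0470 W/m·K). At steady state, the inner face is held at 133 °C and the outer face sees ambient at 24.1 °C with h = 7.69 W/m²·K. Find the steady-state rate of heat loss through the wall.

Treat each layer as a resistance in series:
  R_cast iron = L/(kA) = 0.00232/(45.8·9.33) = 5.429×10^-6 K/W
  R_perlite = L/(kA) = 0.0720/(0.0470·9.33) = 0.1642 K/W
  R_conv,out = 1/(hA) = 1/(7.69·9.33) = 0.01394 K/W
ΣR = 5.429×10^-6 + 0.1642 + 0.01394 = 0.1781 K/W
Q = ΔT/ΣR = (133 °C − 24.1 °C)/0.1781 = 611 W

Q = 611 W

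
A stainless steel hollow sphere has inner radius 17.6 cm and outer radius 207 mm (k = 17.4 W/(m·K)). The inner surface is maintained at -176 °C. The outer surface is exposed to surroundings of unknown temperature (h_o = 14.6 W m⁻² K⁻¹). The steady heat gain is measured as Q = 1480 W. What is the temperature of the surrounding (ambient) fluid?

Series resistances:
  R_stainless steel = (1/0.176 − 1/0.207)/(4πk) = 0.8509/(4π·17.4) = 0.003892 K/W
  R_conv,out = 1/(4πr²h) = 1/(4π·0.207²·14.6) = 0.1272 K/W
ΣR = 0.1311 K/W
ΔT = Q·ΣR = 1480 × 0.1311 = 194.0 K
Heat flows inward, so T_out = T_in + ΔT = -176 + 194.0 = 18.0 °C

T_out = 18.0 °C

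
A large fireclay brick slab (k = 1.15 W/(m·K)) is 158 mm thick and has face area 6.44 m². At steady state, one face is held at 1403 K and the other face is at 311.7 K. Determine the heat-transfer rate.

Q = kA·ΔT/L = 1.15 × 6.44 × |1403 K − 311.7 K| / 0.158 = 51200 W

Q = 51200 W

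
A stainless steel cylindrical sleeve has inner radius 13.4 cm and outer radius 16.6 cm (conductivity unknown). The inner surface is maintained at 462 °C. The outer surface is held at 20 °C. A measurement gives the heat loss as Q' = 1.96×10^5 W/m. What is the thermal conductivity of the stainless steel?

ΣR = ΔT/Q' = |462 − 20|/1.96×10^5 = 0.002255 m·K/W
ln(r₂/r₁)/(2πk) = 0.002255 ⇒ k = 0.2141/(2π·0.002255) = 15.1 W/m·K

k = 15.1 W/m·K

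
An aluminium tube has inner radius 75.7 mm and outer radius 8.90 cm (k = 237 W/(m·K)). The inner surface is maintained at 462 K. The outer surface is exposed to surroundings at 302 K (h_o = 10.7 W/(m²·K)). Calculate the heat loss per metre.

Q' = 957 W/m

Resistance network (inner→outer):
  R'_aluminium = ln(0.0890/0.0757)/(2πk) = 0.1619/(2π·237) = 1.087×10^-4 m·K/W
  R'_conv,out = 1/(2πr h) = 1/(2π·0.0890·10.7) = 0.1671 m·K/W
ΣR = 1.087×10^-4 + 0.1671 = 0.1672 m·K/W
Q' = ΔT/ΣR = (462 K − 302 K)/0.1672 = 957 W/m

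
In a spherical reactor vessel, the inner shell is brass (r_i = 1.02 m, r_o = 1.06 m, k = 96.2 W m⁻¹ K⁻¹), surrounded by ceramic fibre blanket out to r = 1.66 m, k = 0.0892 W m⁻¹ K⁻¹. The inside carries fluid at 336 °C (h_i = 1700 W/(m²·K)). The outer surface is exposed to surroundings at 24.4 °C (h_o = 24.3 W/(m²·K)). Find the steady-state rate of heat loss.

Q = 1020 W

Resistance network (inner→outer):
  R_conv,in = 1/(4πr²h) = 1/(4π·1.02²·1700) = 4.499×10^-5 K/W
  R_brass = (1/1.02 − 1/1.06)/(4πk) = 0.03700/(4π·96.2) = 3.060×10^-5 K/W
  R_ceramic fibre blanket = (1/1.06 − 1/1.66)/(4πk) = 0.3410/(4π·0.0892) = 0.3042 K/W
  R_conv,out = 1/(4πr²h) = 1/(4π·1.66²·24.3) = 0.001188 K/W
ΣR = 4.499×10^-5 + 3.060×10^-5 + 0.3042 + 0.001188 = 0.3055 K/W
Q = ΔT/ΣR = (336 °C − 24.4 °C)/0.3055 = 1020 W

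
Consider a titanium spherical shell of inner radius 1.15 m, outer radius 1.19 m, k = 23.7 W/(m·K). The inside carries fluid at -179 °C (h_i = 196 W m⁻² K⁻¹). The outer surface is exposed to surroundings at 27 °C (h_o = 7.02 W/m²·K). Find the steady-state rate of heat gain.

Q = 24500 W

Treat each layer as a resistance in series:
  R_conv,in = 1/(4πr²h) = 1/(4π·1.15²·196) = 3.070×10^-4 K/W
  R_titanium = (1/1.15 − 1/1.19)/(4πk) = 0.02923/(4π·23.7) = 9.814×10^-5 K/W
  R_conv,out = 1/(4πr²h) = 1/(4π·1.19²·7.02) = 0.008005 K/W
ΣR = 3.070×10^-4 + 9.814×10^-5 + 0.008005 = 0.008410 K/W
Q = ΔT/ΣR = (-179 °C − 27 °C)/0.008410 = -24500 W
(Negative Q ⇒ heat flows inward; heat gain = 24500 W.)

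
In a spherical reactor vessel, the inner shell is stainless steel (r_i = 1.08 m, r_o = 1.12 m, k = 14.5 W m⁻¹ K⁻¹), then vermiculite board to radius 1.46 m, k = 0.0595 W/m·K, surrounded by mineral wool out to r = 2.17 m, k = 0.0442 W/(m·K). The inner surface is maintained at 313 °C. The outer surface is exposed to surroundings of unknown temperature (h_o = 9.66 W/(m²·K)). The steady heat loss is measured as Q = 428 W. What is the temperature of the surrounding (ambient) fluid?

Sum the resistances:
  R_stainless steel = (1/1.08 − 1/1.12)/(4πk) = 0.03307/(4π·14.5) = 1.815×10^-4 K/W
  R_vermiculite board = (1/1.12 − 1/1.46)/(4πk) = 0.2079/(4π·0.0595) = 0.2781 K/W
  R_mineral wool = (1/1.46 − 1/2.17)/(4πk) = 0.2241/(4π·0.0442) = 0.4035 K/W
  R_conv,out = 1/(4πr²h) = 1/(4π·2.17²·9.66) = 0.001749 K/W
ΣR = 0.6835 K/W
ΔT = Q·ΣR = 428 × 0.6835 = 292.5 K
Heat flows outward, so T_out = T_in − ΔT = 313 − 292.5 = 20.5 °C

T_out = 20.5 °C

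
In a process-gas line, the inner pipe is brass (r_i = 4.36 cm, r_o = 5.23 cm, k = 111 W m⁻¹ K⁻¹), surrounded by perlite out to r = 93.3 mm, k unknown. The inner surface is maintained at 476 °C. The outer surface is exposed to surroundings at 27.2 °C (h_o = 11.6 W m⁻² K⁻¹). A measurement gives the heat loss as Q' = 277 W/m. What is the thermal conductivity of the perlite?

k = 0.0625 W/m·K

ΣR = ΔT/Q' = |476 − 27.2|/277 = 1.620 m·K/W
Known resistances:
  R'_brass = ln(0.0523/0.0436)/(2πk) = 0.1819/(2π·111) = 2.609×10^-4 m·K/W
  R'_conv,out = 1/(2πr h) = 1/(2π·0.0933·11.6) = 0.1471 m·K/W
R_perlite = ΣR − ΣR_known = 1.620 − 0.1474 = 1.473 m·K/W
ln(r₂/r₁)/(2πk) = 1.473 ⇒ k = 0.5788/(2π·1.473) = 0.0625 W/m·K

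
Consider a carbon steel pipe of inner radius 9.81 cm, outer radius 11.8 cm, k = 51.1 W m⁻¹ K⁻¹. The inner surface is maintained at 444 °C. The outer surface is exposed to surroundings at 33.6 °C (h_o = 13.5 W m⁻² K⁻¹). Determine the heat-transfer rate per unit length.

Q' = 4080 W/m

Treat each layer as a resistance in series:
  R'_carbon steel = ln(0.118/0.0981)/(2πk) = 0.1847/(2π·51.1) = 5.753×10^-4 m·K/W
  R'_conv,out = 1/(2πr h) = 1/(2π·0.118·13.5) = 0.09991 m·K/W
ΣR = 5.753×10^-4 + 0.09991 = 0.1005 m·K/W
Q' = ΔT/ΣR = (444 °C − 33.6 °C)/0.1005 = 4080 W/m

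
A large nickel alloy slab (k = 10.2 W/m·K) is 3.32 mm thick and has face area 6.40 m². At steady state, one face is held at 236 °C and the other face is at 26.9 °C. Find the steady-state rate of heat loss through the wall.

Q = 4.11×10^6 W

Q = kA·ΔT/L = 10.2 × 6.40 × |236 °C − 26.9 °C| / 0.00332 = 4.11×10^6 W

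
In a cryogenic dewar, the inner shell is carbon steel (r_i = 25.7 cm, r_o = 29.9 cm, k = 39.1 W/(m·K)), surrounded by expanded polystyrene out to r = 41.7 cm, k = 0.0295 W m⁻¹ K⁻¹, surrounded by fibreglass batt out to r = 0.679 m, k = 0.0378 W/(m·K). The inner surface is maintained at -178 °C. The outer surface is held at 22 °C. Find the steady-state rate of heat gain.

Series thermal resistances, inner to outer:
  R_carbon steel = (1/0.257 − 1/0.299)/(4πk) = 0.5466/(4π·39.1) = 0.001112 K/W
  R_expanded polystyrene = (1/0.299 − 1/0.417)/(4πk) = 0.9464/(4π·0.0295) = 2.553 K/W
  R_fibreglass batt = (1/0.417 − 1/0.679)/(4πk) = 0.9253/(4π·0.0378) = 1.948 K/W
ΣR = 0.001112 + 2.553 + 1.948 = 4.502 K/W
Q = ΔT/ΣR = (-178 °C − 22 °C)/4.502 = -44.4 W
(Negative Q ⇒ heat flows inward; heat gain = 44.4 W.)

Q = 44.4 W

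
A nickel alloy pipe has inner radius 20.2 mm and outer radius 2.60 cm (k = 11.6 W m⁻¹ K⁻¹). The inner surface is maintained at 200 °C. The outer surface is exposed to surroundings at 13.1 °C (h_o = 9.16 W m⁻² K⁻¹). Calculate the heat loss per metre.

Q' = 278 W/m

Resistance network (inner→outer):
  R'_nickel alloy = ln(0.0260/0.0202)/(2πk) = 0.2524/(2π·11.6) = 0.003463 m·K/W
  R'_conv,out = 1/(2πr h) = 1/(2π·0.0260·9.16) = 0.6683 m·K/W
ΣR = 0.003463 + 0.6683 = 0.6718 m·K/W
Q' = ΔT/ΣR = (200 °C − 13.1 °C)/0.6718 = 278 W/m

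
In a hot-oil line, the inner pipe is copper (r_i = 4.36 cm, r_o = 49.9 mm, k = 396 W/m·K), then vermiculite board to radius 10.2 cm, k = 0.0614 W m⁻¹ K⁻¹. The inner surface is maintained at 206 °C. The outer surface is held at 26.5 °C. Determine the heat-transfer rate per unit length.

Series thermal resistances, inner to outer:
  R'_copper = ln(0.0499/0.0436)/(2πk) = 0.1350/(2π·396) = 5.424×10^-5 m·K/W
  R'_vermiculite board = ln(0.102/0.0499)/(2πk) = 0.7150/(2π·0.0614) = 1.853 m·K/W
ΣR = 5.424×10^-5 + 1.853 = 1.853 m·K/W
Q' = ΔT/ΣR = (206 °C − 26.5 °C)/1.853 = 96.9 W/m

Q' = 96.9 W/m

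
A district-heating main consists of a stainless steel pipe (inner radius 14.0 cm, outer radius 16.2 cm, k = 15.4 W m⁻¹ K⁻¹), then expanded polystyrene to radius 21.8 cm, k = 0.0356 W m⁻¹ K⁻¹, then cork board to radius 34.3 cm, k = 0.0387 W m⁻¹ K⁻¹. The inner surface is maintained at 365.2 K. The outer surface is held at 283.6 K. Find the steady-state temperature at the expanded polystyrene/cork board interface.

T = 331.2 K

Resistance network (inner→outer):
  R'_stainless steel = ln(0.162/0.140)/(2πk) = 0.1460/(2π·15.4) = 0.001508 m·K/W
  R'_expanded polystyrene = ln(0.218/0.162)/(2πk) = 0.2969/(2π·0.0356) = 1.327 m·K/W
  R'_cork board = ln(0.343/0.218)/(2πk) = 0.4532/(2π·0.0387) = 1.864 m·K/W
ΣR = 0.001508 + 1.327 + 1.864 = 3.193 m·K/W
Q' = ΔT/ΣR = (365.2 K − 283.6 K)/3.193 = 25.56 W/m
From the inner boundary to the expanded polystyrene/cork board interface, ΣR_partial = 1.329 m·K/W.
T_interface = T_in − Q'·ΣR_partial = 365.2 K − (25.56)(1.329) = 331.2 K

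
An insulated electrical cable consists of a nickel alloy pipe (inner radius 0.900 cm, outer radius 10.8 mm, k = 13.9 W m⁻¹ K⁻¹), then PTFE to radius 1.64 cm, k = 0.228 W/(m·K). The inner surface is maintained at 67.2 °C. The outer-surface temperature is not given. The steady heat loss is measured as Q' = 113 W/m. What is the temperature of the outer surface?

T_out = 34.0 °C

Sum the resistances:
  R'_nickel alloy = ln(0.0108/0.00900)/(2πk) = 0.1823/(2π·13.9) = 0.002088 m·K/W
  R'_PTFE = ln(0.0164/0.0108)/(2πk) = 0.4177/(2π·0.228) = 0.2916 m·K/W
ΣR = 0.2937 m·K/W
ΔT = Q'·ΣR = 113 × 0.2937 = 33.19 K
Heat flows outward, so T_out = T_in − ΔT = 67.2 − 33.19 = 34.0 °C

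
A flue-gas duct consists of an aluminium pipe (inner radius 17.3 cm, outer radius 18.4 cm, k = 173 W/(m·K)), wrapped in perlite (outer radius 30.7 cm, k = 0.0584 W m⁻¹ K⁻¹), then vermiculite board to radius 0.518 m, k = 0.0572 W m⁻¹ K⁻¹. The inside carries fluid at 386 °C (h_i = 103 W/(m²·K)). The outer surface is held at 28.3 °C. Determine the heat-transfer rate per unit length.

Resistance network (inner→outer):
  R'_conv,in = 1/(2πr h) = 1/(2π·0.173·103) = 0.008932 m·K/W
  R'_aluminium = ln(0.184/0.173)/(2πk) = 0.06164/(2π·173) = 5.671×10^-5 m·K/W
  R'_perlite = ln(0.307/0.184)/(2πk) = 0.5119/(2π·0.0584) = 1.395 m·K/W
  R'_vermiculite board = ln(0.518/0.307)/(2πk) = 0.5231/(2π·0.0572) = 1.456 m·K/W
ΣR = 0.008932 + 5.671×10^-5 + 1.395 + 1.456 = 2.860 m·K/W
Q' = ΔT/ΣR = (386 °C − 28.3 °C)/2.860 = 125 W/m

Q' = 125 W/m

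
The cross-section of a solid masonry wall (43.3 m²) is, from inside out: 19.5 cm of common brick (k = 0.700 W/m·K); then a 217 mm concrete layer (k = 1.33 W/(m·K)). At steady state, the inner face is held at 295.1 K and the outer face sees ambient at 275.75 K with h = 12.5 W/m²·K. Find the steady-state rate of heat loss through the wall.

Resistance network (inner→outer):
  R_common brick = L/(kA) = 0.195/(0.700·43.3) = 0.006434 K/W
  R_concrete = L/(kA) = 0.217/(1.33·43.3) = 0.003768 K/W
  R_conv,out = 1/(hA) = 1/(12.5·43.3) = 0.001848 K/W
ΣR = 0.006434 + 0.003768 + 0.001848 = 0.01205 K/W
Q = ΔT/ΣR = (295.1 K − 275.75 K)/0.01205 = 1610 W

Q = 1610 W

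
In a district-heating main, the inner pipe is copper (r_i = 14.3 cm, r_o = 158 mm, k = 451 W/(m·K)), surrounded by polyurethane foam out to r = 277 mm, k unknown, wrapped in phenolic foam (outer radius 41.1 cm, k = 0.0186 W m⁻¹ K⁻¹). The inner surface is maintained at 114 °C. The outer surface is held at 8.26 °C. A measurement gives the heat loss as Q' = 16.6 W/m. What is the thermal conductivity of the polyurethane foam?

ΣR = ΔT/Q' = |114 − 8.26|/16.6 = 6.370 m·K/W
Known resistances:
  R'_copper = ln(0.158/0.143)/(2πk) = 0.09975/(2π·451) = 3.520×10^-5 m·K/W
  R'_phenolic foam = ln(0.411/0.277)/(2πk) = 0.3946/(2π·0.0186) = 3.376 m·K/W
R_polyurethane foam = ΣR − ΣR_known = 6.370 − 3.376 = 2.994 m·K/W
ln(r₂/r₁)/(2πk) = 2.994 ⇒ k = 0.5614/(2π·2.994) = 0.0298 W/m·K

k = 0.0298 W/m·K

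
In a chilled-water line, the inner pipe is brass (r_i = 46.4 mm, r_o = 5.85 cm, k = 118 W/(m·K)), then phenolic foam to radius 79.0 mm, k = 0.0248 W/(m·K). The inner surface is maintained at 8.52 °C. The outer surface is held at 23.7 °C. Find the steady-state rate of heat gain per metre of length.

Q' = 7.87 W/m

Treat each layer as a resistance in series:
  R'_brass = ln(0.0585/0.0464)/(2πk) = 0.2317/(2π·118) = 3.125×10^-4 m·K/W
  R'_phenolic foam = ln(0.0790/0.0585)/(2πk) = 0.3004/(2π·0.0248) = 1.928 m·K/W
ΣR = 3.125×10^-4 + 1.928 = 1.928 m·K/W
Q' = ΔT/ΣR = (8.52 °C − 23.7 °C)/1.928 = -7.87 W/m
(Negative Q' ⇒ heat flows inward; heat gain = 7.87 W/m.)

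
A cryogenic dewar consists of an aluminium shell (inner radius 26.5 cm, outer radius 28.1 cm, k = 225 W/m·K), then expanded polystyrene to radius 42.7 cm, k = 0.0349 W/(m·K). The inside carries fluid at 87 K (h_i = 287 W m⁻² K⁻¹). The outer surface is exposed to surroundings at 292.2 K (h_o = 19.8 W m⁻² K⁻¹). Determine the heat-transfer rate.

Treat each layer as a resistance in series:
  R_conv,in = 1/(4πr²h) = 1/(4π·0.265²·287) = 0.003948 K/W
  R_aluminium = (1/0.265 − 1/0.281)/(4πk) = 0.2149/(4π·225) = 7.599×10^-5 K/W
  R_expanded polystyrene = (1/0.281 − 1/0.427)/(4πk) = 1.217/(4π·0.0349) = 2.774 K/W
  R_conv,out = 1/(4πr²h) = 1/(4π·0.427²·19.8) = 0.02204 K/W
ΣR = 0.003948 + 7.599×10^-5 + 2.774 + 0.02204 = 2.800 K/W
Q = ΔT/ΣR = (87 K − 292.2 K)/2.800 = -73.3 W
(Negative Q ⇒ heat flows inward; heat gain = 73.3 W.)

Q = 73.3 W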